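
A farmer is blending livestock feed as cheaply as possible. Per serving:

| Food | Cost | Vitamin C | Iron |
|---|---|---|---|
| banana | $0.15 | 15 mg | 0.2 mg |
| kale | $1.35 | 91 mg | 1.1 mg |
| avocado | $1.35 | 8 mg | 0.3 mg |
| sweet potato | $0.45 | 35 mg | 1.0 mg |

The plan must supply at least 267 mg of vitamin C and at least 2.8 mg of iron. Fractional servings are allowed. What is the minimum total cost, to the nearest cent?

$2.67

The cheapest plan sits at a corner of the feasible region — with two constraints it uses at most two foods.
banana only: max(267/15, 2.8/0.2) = 17.8 servings → $2.67.
kale only: max(267/91, 2.8/1.1) = 2.934 servings → $3.96.
avocado only: max(267/8, 2.8/0.3) = 33.38 servings → $45.06.
sweet potato only: max(267/35, 2.8/1.0) = 7.629 servings → $3.43.
banana + kale: intersection lies outside the first quadrant.
banana + avocado: intersection lies outside the first quadrant.
banana + sweet potato with both targets exact would need a negative amount; discard.
kale + avocado: intersection lies outside the first quadrant.
kale + sweet potato with both targets exact would need a negative amount; discard.
avocado + sweet potato: the both-tight solution has a negative serving — not a feasible corner.
So the least-cost plan costs $2.67.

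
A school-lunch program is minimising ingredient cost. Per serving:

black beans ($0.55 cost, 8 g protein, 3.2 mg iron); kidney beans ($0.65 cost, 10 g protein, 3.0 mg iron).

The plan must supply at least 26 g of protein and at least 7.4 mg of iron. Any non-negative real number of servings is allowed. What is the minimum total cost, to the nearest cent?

Compare the cost at each extreme point of the feasible region.
black beans only: max(26/8, 7.4/3.2) = 3.25 servings → $1.79.
kidney beans only: max(26/10, 7.4/3.0) = 2.6 servings → $1.69.
black beans + kidney beans: intersection lies outside the first quadrant.
Cheapest feasible corner: $1.69.

$1.69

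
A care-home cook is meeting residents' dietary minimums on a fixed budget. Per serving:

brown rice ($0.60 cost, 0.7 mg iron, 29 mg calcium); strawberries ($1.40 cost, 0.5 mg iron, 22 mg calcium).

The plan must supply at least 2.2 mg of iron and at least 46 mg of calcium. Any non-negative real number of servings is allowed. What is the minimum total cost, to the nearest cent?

For a min-cost LP with two ≥-constraints, a basic feasible solution has at most two positive variables.
brown rice only: max(2.2/0.7, 46/29) = 3.143 servings → $1.89.
strawberries only: max(2.2/0.5, 46/22) = 4.4 servings → $6.16.
brown rice + strawberries: intersection lies outside the first quadrant.
Cheapest feasible corner: $1.89.

$1.89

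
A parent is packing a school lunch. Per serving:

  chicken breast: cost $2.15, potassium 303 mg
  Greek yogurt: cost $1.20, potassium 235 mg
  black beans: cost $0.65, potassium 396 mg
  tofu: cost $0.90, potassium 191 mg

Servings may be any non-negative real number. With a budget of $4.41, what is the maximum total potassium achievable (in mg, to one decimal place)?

Potassium per dollar: black beans 609.2, tofu 212.2, Greek yogurt 195.8, chicken breast 140.9.
With no serving limits, spend the whole cost allowance on black beans: $4.41 / $0.65 × 396 mg = 2686.7 mg.

2686.7 mg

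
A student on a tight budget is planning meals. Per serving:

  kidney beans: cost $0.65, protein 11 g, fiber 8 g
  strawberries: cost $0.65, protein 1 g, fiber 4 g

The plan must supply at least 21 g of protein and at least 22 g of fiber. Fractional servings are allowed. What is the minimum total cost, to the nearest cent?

An LP optimum is at a vertex; with two nutrient constraints at most two foods are used. Check each candidate.
kidney beans only: max(21/11, 22/8) = 2.75 servings → $1.79.
strawberries only: max(21/1, 22/4) = 21 servings → $13.65.
kidney beans + strawberries with both tight: 1.722 servings and 2.056 servings → $2.46.
Cheapest feasible corner: $1.79.

$1.79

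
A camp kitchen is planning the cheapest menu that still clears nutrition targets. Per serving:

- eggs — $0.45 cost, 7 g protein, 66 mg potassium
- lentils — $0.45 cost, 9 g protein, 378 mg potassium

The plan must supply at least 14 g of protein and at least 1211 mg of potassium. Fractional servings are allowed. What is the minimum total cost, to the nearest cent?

Two binding constraints pin down two serving amounts, so the optimal mix uses at most two foods. The candidates are each food alone (scaled to the tighter of protein/potassium) and each pair with both constraints tight.
eggs only: max(14/7, 1211/66) = 18.35 servings → $8.26.
lentils only: max(14/9, 1211/378) = 3.204 servings → $1.44.
eggs + lentils: intersection lies outside the first quadrant.
So the least-cost plan costs $1.44.

$1.44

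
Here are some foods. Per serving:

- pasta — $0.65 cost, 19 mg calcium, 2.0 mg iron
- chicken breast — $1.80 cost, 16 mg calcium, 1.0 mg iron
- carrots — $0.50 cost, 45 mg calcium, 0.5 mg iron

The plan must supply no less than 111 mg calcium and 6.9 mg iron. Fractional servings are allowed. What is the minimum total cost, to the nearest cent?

$2.62

pasta only: max(111/19, 6.9/2.0) = 5.842 servings → $3.80.
chicken breast only: max(111/16, 6.9/1.0) = 6.938 servings → $12.49.
carrots only: max(111/45, 6.9/0.5) = 13.8 servings → $6.90.
pasta + chicken breast with both targets exact would need a negative amount; discard.
pasta + carrots with both tight: 3.168 servings and 1.129 servings → $2.62.
chicken breast + carrots with both tight: 6.892 servings and 0.01622 servings → $12.41.
So the least-cost plan costs $2.62.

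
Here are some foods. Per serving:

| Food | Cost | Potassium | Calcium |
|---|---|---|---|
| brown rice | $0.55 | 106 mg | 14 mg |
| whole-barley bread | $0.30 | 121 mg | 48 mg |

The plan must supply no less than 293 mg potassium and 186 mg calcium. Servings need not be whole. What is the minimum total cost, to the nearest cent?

For a min-cost LP with two ≥-constraints, a basic feasible solution has at most two positive variables.
brown rice only: max(293/106, 186/14) = 13.29 servings → $7.31.
whole-barley bread only: max(293/121, 186/48) = 3.875 servings → $1.16.
brown rice + whole-barley bread: intersection lies outside the first quadrant.
So the least-cost plan costs $1.16.

$1.16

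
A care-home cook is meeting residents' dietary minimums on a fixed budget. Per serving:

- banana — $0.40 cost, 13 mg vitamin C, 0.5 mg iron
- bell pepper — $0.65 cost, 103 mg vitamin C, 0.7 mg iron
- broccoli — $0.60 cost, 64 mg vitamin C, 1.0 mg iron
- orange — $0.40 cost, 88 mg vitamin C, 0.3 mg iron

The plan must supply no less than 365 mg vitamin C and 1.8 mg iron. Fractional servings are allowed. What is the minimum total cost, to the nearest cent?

An LP optimum is at a vertex; with two nutrient constraints at most two foods are used. Check each candidate.
banana only: max(365/13, 1.8/0.5) = 28.08 servings → $11.23.
bell pepper only: max(365/103, 1.8/0.7) = 3.544 servings → $2.30.
broccoli only: max(365/64, 1.8/1.0) = 5.703 servings → $3.42.
orange only: max(365/88, 1.8/0.3) = 6 servings → $2.40.
banana + bell pepper: intersection lies outside the first quadrant.
banana + broccoli: intersection lies outside the first quadrant.
banana + orange with both tight: 1.219 servings and 3.968 servings → $2.07.
bell pepper + broccoli with both targets exact would need a negative amount; discard.
bell pepper + orange with both tight: 1.593 servings and 2.283 servings → $1.95.
broccoli + orange with both tight: 0.7108 servings and 3.631 servings → $1.88.
So the least-cost plan costs $1.88.

$1.88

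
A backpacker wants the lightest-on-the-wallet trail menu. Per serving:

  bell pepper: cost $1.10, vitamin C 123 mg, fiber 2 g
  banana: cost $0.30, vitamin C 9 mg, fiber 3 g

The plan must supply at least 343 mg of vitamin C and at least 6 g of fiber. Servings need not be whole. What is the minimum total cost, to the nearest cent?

A basic optimal solution has at most two foods positive. Try each food alone and each pair with both targets met exactly.
bell pepper only: max(343/123, 6/2) = 3 servings → $3.30.
banana only: max(343/9, 6/3) = 38.11 servings → $11.43.
bell pepper + banana with both tight: 2.778 servings and 0.1481 servings → $3.10.
So the least-cost plan costs $3.10.

$3.10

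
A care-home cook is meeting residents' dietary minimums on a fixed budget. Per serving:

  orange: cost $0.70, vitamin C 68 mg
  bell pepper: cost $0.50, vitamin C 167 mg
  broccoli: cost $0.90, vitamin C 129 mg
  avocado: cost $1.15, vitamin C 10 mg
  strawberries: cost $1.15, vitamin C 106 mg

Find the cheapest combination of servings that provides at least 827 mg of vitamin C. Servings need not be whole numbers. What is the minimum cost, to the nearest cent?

Cost per mg of vitamin C: bell pepper $0.0030, broccoli $0.0070, orange $0.0103, strawberries $0.0108, avocado $0.1150.
With no serving limits, use only bell pepper: 827 mg / 167 mg = 4.952 servings × $0.50 = $2.48.

$2.48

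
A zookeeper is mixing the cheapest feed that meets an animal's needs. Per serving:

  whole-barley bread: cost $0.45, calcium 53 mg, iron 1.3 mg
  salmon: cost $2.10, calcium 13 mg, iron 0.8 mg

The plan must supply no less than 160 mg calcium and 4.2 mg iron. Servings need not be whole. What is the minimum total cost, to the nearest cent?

$1.45

This is a tiny linear program; its minimum lies at a vertex of the feasible set. List the vertices and price them.
whole-barley bread only: max(160/53, 4.2/1.3) = 3.231 servings → $1.45.
salmon only: max(160/13, 4.2/0.8) = 12.31 servings → $25.85.
whole-barley bread + salmon with both tight: 2.878 servings and 0.5725 servings → $2.50.
Cheapest feasible corner: $1.45.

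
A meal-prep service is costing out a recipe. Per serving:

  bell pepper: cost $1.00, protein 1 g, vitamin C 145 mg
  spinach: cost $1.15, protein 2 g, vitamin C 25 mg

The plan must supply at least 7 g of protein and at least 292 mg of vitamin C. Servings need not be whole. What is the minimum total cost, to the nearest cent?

$4.68

Minimising a linear cost over {protein ≥ 7, vitamin C ≥ 292, servings ≥ 0} — the optimum is at a vertex, using one or two foods.
bell pepper only: max(7/1, 292/145) = 7 servings → $7.00.
spinach only: max(7/2, 292/25) = 11.68 servings → $13.43.
bell pepper + spinach with both tight: 1.543 servings and 2.728 servings → $4.68.
The minimum over all feasible corners is $4.68.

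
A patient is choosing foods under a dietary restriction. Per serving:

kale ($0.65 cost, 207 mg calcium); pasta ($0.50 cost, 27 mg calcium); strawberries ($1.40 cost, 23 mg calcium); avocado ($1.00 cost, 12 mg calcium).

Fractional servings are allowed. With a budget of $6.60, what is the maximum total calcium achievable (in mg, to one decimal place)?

Calcium per dollar: kale 318.5, pasta 54, strawberries 16.43, avocado 12.
With no serving limits, spend the whole cost allowance on kale: $6.60 / $0.65 × 207 mg = 2101.8 mg.

2101.8 mg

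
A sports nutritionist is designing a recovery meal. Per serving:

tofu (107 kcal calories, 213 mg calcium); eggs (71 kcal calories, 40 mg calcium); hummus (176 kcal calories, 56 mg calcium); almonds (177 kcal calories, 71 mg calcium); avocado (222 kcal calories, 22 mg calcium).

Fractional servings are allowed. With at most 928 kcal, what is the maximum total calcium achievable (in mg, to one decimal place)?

1847.3 mg

Calcium per kcal: tofu 1.991, eggs 0.5634, almonds 0.4011, hummus 0.3182, avocado 0.0991.
With no serving limits, spend the whole calories allowance on tofu: 928 kcal / 107 kcal × 213 mg = 1847.3 mg.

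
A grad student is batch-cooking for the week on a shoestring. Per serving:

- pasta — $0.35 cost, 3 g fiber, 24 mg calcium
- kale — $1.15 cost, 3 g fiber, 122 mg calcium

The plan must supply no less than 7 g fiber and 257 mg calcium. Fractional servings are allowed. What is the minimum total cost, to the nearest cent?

pasta only: max(7/3, 257/24) = 10.71 servings → $3.75.
kale only: max(7/3, 257/122) = 2.333 servings → $2.68.
pasta + kale with both tight: 0.2823 servings and 2.051 servings → $2.46.
So the least-cost plan costs $2.46.

$2.46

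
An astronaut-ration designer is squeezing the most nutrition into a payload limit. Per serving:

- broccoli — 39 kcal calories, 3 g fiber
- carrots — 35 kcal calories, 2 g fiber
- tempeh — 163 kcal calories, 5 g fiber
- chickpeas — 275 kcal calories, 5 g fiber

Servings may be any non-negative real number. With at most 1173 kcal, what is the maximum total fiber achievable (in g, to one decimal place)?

Fiber per kcal: broccoli 0.07692, carrots 0.05714, tempeh 0.03067, chickpeas 0.01818.
With no serving limits, spend the whole calories allowance on broccoli: 1173 kcal / 39 kcal × 3 g = 90.2 g.

90.2 g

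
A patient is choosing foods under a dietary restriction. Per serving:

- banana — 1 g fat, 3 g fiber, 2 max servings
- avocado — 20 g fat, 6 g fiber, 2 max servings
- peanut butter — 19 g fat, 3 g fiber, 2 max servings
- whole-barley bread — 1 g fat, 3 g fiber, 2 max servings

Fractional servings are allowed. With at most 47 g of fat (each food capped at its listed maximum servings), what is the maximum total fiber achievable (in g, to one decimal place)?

Fiber per g fat: banana 3, whole-barley bread 3, avocado 0.3, peanut butter 0.1579.
Take 2 servings of banana: uses 2 g fat, +6.0 g fiber (running total 6.0 g).
Take 2 servings of whole-barley bread: uses 2 g fat, +6.0 g fiber (running total 12.0 g).
Take 2 servings of avocado: uses 40 g fat, +12.0 g fiber (running total 24.0 g).
Take 0.1579 servings of peanut butter: uses 3 g fat, +0.5 g fiber (running total 24.5 g).
Greedy by best ratio exhausts the fat allowance optimally: 24.5 g.

24.5 g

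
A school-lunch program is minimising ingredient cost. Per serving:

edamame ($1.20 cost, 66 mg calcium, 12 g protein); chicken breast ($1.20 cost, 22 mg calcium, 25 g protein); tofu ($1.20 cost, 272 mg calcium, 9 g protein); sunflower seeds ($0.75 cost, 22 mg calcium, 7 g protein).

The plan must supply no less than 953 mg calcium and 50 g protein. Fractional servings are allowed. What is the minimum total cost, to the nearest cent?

$5.04

For a min-cost LP with two ≥-constraints, a basic feasible solution has at most two positive variables.
edamame only: max(953/66, 50/12) = 14.44 servings → $17.33.
chicken breast only: max(953/22, 50/25) = 43.32 servings → $51.98.
tofu only: max(953/272, 50/9) = 5.556 servings → $6.67.
sunflower seeds only: max(953/22, 50/7) = 43.32 servings → $32.49.
edamame + chicken breast: intersection lies outside the first quadrant.
edamame + tofu with both tight: 1.881 servings and 3.047 servings → $5.91.
edamame + sunflower seeds: the both-tight solution has a negative serving — not a feasible corner.
chicken breast + tofu with both tight: 0.7608 servings and 3.442 servings → $5.04.
chicken breast + sunflower seeds: the both-tight solution has a negative serving — not a feasible corner.
tofu + sunflower seeds with both tight: 3.266 servings and 2.944 servings → $6.13.
Cheapest feasible corner: $5.04.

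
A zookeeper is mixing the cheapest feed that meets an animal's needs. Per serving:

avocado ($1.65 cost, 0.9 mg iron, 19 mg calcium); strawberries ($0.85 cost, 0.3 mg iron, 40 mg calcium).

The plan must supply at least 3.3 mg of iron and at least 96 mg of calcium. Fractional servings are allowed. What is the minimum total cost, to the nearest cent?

$6.28

Compare the cost at each extreme point of the feasible region.
avocado only: max(3.3/0.9, 96/19) = 5.053 servings → $8.34.
strawberries only: max(3.3/0.3, 96/40) = 11 servings → $9.35.
avocado + strawberries with both tight: 3.406 servings and 0.7822 servings → $6.28.
The minimum over all feasible corners is $6.28.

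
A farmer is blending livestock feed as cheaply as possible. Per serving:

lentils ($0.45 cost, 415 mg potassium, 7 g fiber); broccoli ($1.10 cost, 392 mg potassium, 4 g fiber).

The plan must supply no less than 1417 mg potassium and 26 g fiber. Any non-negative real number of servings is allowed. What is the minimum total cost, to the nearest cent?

$1.67

An LP optimum is at a vertex; with two nutrient constraints at most two foods are used. Check each candidate.
lentils only: max(1417/415, 26/7) = 3.714 servings → $1.67.
broccoli only: max(1417/392, 26/4) = 6.5 servings → $7.15.
lentils + broccoli: intersection lies outside the first quadrant.
Cheapest feasible corner: $1.67.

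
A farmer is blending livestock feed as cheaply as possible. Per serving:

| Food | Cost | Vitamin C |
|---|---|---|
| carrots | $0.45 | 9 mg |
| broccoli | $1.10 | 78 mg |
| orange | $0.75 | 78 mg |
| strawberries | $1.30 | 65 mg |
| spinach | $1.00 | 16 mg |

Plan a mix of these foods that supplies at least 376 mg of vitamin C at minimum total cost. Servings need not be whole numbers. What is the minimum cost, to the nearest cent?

$3.62

Cost per mg of vitamin C: orange $0.0096, broccoli $0.0141, strawberries $0.0200, carrots $0.0500, spinach $0.0625.
With no serving limits, use only orange: 376 mg / 78 mg = 4.821 servings × $0.75 = $3.62.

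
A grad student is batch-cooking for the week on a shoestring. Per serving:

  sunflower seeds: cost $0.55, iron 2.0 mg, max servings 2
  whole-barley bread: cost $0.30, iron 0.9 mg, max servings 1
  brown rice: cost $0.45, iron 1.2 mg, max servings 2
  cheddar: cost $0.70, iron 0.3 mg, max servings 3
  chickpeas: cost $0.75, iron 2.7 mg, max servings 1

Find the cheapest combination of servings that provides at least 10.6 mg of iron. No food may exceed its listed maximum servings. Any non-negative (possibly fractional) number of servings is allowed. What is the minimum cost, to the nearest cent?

Cost per mg of iron: sunflower seeds $0.2750, chickpeas $0.2778, whole-barley bread $0.3333, brown rice $0.3750, cheddar $2.3333.
Take 2 servings of sunflower seeds: +4.0 mg iron for $1.10 (total $1.10, still need 6.6 mg).
Take 1 serving of chickpeas: +2.7 mg iron for $0.75 (total $1.85, still need 3.9 mg).
Take 1 serving of whole-barley bread: +0.9 mg iron for $0.30 (total $2.15, still need 3.0 mg).
Take 2 servings of brown rice: +2.4 mg iron for $0.90 (total $3.05, still need 0.6 mg).
Take 2 servings of cheddar: +0.6 mg iron for $1.40 (total $4.45, still need 0.0 mg).
Filling from the cheapest source first is optimal under one linear minimum: $4.45.

$4.45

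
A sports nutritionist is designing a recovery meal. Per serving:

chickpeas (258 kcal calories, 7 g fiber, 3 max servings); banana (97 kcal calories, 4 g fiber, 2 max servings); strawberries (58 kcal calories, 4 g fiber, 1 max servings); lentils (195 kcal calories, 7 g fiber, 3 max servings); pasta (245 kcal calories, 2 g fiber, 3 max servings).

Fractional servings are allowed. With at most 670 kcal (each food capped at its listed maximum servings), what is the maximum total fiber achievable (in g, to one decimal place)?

27.0 g

Fiber per kcal: strawberries 0.06897, banana 0.04124, lentils 0.0359, chickpeas 0.02713, pasta 0.008163.
Take 1 serving of strawberries: uses 58 kcal, +4.0 g fiber (running total 4.0 g).
Take 2 servings of banana: uses 194 kcal, +8.0 g fiber (running total 12.0 g).
Take 2.144 servings of lentils: uses 418 kcal, +15.0 g fiber (running total 27.0 g).
Filling greedily by fiber-per-kcal is optimal for one linear limit, giving 27.0 g.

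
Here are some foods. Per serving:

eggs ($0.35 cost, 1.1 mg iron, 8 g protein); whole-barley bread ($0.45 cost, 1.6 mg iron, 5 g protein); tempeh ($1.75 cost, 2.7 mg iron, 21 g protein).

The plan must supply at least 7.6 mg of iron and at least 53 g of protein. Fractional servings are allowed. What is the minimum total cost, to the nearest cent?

With two linear requirements the optimum uses one or two foods; enumerate the corners.
eggs only: max(7.6/1.1, 53/8) = 6.909 servings → $2.42.
whole-barley bread only: max(7.6/1.6, 53/5) = 10.6 servings → $4.77.
tempeh only: max(7.6/2.7, 53/21) = 2.815 servings → $4.93.
eggs + whole-barley bread with both tight: 6.411 servings and 0.3425 servings → $2.40.
eggs + tempeh: the both-tight solution has a negative serving — not a feasible corner.
whole-barley bread + tempeh with both tight: 0.8209 servings and 2.328 servings → $4.44.
The minimum over all feasible corners is $2.40.

$2.40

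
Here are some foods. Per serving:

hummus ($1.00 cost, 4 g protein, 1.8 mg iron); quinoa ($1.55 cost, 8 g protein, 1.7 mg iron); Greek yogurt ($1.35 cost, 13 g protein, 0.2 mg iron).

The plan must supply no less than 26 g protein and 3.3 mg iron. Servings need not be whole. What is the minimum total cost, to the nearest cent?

This is a tiny linear program; its minimum lies at a vertex of the feasible set. List the vertices and price them.
hummus only: max(26/4, 3.3/1.8) = 6.5 servings → $6.50.
quinoa only: max(26/8, 3.3/1.7) = 3.25 servings → $5.04.
Greek yogurt only: max(26/13, 3.3/0.2) = 16.5 servings → $22.27.
hummus + quinoa with both targets exact would need a negative amount; discard.
hummus + Greek yogurt with both tight: 1.668 servings and 1.487 servings → $3.68.
quinoa + Greek yogurt with both tight: 1.839 servings and 0.8683 servings → $4.02.
Cheapest feasible corner: $3.68.

$3.68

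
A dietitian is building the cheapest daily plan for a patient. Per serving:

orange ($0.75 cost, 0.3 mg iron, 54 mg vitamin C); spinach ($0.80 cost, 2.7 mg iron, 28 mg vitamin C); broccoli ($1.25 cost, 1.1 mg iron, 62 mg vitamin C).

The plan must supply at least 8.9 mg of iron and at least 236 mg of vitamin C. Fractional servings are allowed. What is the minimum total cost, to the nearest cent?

Check every corner: each single food scaled to meet both minima, and each pair solved so both constraints bind.
orange only: max(8.9/0.3, 236/54) = 29.67 servings → $22.25.
spinach only: max(8.9/2.7, 236/28) = 8.429 servings → $6.74.
broccoli only: max(8.9/1.1, 236/62) = 8.091 servings → $10.11.
orange + spinach with both tight: 2.824 servings and 2.983 servings → $4.50.
orange + broccoli: intersection lies outside the first quadrant.
spinach + broccoli with both tight: 2.139 servings and 2.84 servings → $5.26.
The minimum over all feasible corners is $4.50.

$4.50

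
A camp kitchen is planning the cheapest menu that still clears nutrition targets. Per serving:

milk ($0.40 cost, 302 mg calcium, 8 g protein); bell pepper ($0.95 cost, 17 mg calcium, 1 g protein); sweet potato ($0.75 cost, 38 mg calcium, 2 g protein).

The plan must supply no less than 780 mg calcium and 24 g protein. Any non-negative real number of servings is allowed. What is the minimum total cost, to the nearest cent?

This is a tiny linear program; its minimum lies at a vertex of the feasible set. List the vertices and price them.
milk only: max(780/302, 24/8) = 3 servings → $1.20.
bell pepper only: max(780/17, 24/1) = 45.88 servings → $43.59.
sweet potato only: max(780/38, 24/2) = 20.53 servings → $15.39.
milk + bell pepper with both tight: 2.241 servings and 6.072 servings → $6.67.
milk + sweet potato with both tight: 2.16 servings and 3.36 servings → $3.38.
bell pepper + sweet potato: the both-tight solution has a negative serving — not a feasible corner.
So the least-cost plan costs $1.20.

$1.20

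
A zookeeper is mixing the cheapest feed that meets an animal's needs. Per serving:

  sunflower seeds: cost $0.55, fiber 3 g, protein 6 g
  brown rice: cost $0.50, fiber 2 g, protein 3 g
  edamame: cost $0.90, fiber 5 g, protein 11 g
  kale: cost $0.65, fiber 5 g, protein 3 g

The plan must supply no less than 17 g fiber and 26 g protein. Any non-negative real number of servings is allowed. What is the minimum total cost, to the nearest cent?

$2.70

sunflower seeds only: max(17/3, 26/6) = 5.667 servings → $3.12.
brown rice only: max(17/2, 26/3) = 8.667 servings → $4.33.
edamame only: max(17/5, 26/11) = 3.4 servings → $3.06.
kale only: max(17/5, 26/3) = 8.667 servings → $5.63.
sunflower seeds + brown rice with both tight: 0.3333 servings and 8 servings → $4.18.
sunflower seeds + edamame: the both-tight solution has a negative serving — not a feasible corner.
sunflower seeds + kale with both tight: 3.762 servings and 1.143 servings → $2.81.
brown rice + edamame with both tight: 8.143 servings and 0.1429 servings → $4.20.
brown rice + kale with both targets exact would need a negative amount; discard.
edamame + kale with both tight: 1.975 servings and 1.425 servings → $2.70.
The minimum over all feasible corners is $2.70.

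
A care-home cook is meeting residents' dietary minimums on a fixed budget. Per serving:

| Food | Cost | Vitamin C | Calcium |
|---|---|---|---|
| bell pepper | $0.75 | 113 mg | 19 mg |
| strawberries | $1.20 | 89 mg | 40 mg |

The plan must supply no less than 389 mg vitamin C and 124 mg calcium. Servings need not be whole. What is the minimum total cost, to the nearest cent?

$4.01

An LP optimum is at a vertex; with two nutrient constraints at most two foods are used. Check each candidate.
bell pepper only: max(389/113, 124/19) = 6.526 servings → $4.89.
strawberries only: max(389/89, 124/40) = 4.371 servings → $5.24.
bell pepper + strawberries with both tight: 1.599 servings and 2.34 servings → $4.01.
The minimum over all feasible corners is $4.01.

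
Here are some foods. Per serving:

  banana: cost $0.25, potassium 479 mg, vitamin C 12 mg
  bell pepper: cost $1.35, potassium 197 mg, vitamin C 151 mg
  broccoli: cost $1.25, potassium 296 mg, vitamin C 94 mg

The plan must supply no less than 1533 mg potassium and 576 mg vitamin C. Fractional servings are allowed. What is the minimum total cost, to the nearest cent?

$5.39

A basic optimal solution has at most two foods positive. Try each food alone and each pair with both targets met exactly.
banana only: max(1533/479, 576/12) = 48 servings → $12.00.
bell pepper only: max(1533/197, 576/151) = 7.782 servings → $10.51.
broccoli only: max(1533/296, 576/94) = 6.128 servings → $7.66.
banana + bell pepper with both tight: 1.687 servings and 3.681 servings → $5.39.
banana + broccoli with both targets exact would need a negative amount; discard.
bell pepper + broccoli with both tight: 1.008 servings and 4.508 servings → $7.00.
Cheapest feasible corner: $5.39.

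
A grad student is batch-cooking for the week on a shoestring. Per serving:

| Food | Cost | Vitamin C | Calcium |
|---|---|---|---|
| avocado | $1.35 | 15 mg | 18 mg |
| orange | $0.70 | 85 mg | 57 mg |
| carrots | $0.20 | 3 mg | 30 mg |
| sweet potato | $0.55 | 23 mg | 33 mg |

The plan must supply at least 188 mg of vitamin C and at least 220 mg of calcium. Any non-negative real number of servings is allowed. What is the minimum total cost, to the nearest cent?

avocado only: max(188/15, 220/18) = 12.53 servings → $16.92.
orange only: max(188/85, 220/57) = 3.86 servings → $2.70.
carrots only: max(188/3, 220/30) = 62.67 servings → $12.53.
sweet potato only: max(188/23, 220/33) = 8.174 servings → $4.50.
avocado + orange with both tight: 11.83 servings and 0.1244 servings → $16.06.
avocado + carrots with both targets exact would need a negative amount; discard.
avocado + sweet potato: the both-tight solution has a negative serving — not a feasible corner.
orange + carrots with both tight: 2.093 servings and 3.356 servings → $2.14.
orange + sweet potato with both tight: 0.7657 servings and 5.344 servings → $3.48.
carrots + sweet potato: the both-tight solution has a negative serving — not a feasible corner.
Cheapest feasible corner: $2.14.

$2.14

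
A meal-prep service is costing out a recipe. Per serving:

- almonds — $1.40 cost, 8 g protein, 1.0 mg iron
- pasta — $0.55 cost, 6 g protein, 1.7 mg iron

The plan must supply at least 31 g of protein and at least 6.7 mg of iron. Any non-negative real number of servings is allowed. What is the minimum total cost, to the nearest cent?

For a min-cost LP with two ≥-constraints, a basic feasible solution has at most two positive variables.
almonds only: max(31/8, 6.7/1.0) = 6.7 servings → $9.38.
pasta only: max(31/6, 6.7/1.7) = 5.167 servings → $2.84.
almonds + pasta with both tight: 1.645 servings and 2.974 servings → $3.94.
Cheapest feasible corner: $2.84.

$2.84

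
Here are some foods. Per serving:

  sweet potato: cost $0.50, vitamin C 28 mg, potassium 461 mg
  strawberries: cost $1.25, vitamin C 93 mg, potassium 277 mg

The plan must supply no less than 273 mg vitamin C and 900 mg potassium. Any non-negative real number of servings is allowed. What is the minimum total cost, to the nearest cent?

$3.70

With two linear requirements the optimum uses one or two foods; enumerate the corners.
sweet potato only: max(273/28, 900/461) = 9.75 servings → $4.88.
strawberries only: max(273/93, 900/277) = 3.249 servings → $4.06.
sweet potato + strawberries with both tight: 0.2301 servings and 2.866 servings → $3.70.
Cheapest feasible corner: $3.70.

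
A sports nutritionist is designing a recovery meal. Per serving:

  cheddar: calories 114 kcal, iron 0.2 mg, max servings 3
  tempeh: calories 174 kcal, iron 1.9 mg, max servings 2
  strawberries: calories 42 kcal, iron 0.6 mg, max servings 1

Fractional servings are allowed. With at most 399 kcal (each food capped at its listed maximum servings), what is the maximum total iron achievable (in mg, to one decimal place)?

Iron per kcal: strawberries 0.01429, tempeh 0.01092, cheddar 0.001754.
Take 1 serving of strawberries: uses 42 kcal, +0.6 mg iron (running total 0.6 mg).
Take 2 servings of tempeh: uses 348 kcal, +3.8 mg iron (running total 4.4 mg).
Take 0.07895 servings of cheddar: uses 9 kcal, +0.0 mg iron (running total 4.4 mg).
Filling greedily by iron-per-kcal is optimal for one linear limit, giving 4.4 mg.

4.4 mg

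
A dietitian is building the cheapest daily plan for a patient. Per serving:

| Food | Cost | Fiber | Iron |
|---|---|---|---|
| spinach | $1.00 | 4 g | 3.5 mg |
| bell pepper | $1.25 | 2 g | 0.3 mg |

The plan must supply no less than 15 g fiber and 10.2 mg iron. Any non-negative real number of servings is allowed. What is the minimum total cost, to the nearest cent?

$3.75

With two linear requirements the optimum uses one or two foods; enumerate the corners.
spinach only: max(15/4, 10.2/3.5) = 3.75 servings → $3.75.
bell pepper only: max(15/2, 10.2/0.3) = 34 servings → $42.50.
spinach + bell pepper with both tight: 2.741 servings and 2.017 servings → $5.26.
The minimum over all feasible corners is $3.75.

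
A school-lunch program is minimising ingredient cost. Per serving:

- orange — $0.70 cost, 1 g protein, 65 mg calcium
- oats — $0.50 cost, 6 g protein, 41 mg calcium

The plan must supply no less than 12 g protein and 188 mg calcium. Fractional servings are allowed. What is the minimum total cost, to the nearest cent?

$2.12

The cheapest plan sits at a corner of the feasible region — with two constraints it uses at most two foods.
orange only: max(12/1, 188/65) = 12 servings → $8.40.
oats only: max(12/6, 188/41) = 4.585 servings → $2.29.
orange + oats with both tight: 1.822 servings and 1.696 servings → $2.12.
The minimum over all feasible corners is $2.12.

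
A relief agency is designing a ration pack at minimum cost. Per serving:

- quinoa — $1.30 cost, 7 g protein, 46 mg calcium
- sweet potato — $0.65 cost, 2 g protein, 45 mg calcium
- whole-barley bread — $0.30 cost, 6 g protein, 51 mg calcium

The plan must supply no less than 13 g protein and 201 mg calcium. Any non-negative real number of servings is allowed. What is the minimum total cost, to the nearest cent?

$1.18

quinoa only: max(13/7, 201/46) = 4.37 servings → $5.68.
sweet potato only: max(13/2, 201/45) = 6.5 servings → $4.22.
whole-barley bread only: max(13/6, 201/51) = 3.941 servings → $1.18.
quinoa + sweet potato with both tight: 0.8206 servings and 3.628 servings → $3.42.
quinoa + whole-barley bread with both targets exact would need a negative amount; discard.
sweet potato + whole-barley bread with both tight: 3.232 servings and 1.089 servings → $2.43.
So the least-cost plan costs $1.18.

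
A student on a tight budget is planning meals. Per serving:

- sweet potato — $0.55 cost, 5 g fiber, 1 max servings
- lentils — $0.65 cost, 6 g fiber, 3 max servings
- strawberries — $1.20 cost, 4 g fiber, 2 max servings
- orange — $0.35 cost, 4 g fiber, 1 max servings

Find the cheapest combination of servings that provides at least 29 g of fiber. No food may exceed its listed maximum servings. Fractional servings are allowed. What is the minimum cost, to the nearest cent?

$3.45

Cost per g of fiber: orange $0.0875, lentils $0.1083, sweet potato $0.1100, strawberries $0.3000.
Take 1 serving of orange: +4.0 g fiber for $0.35 (total $0.35, still need 25.0 g).
Take 3 servings of lentils: +18.0 g fiber for $1.95 (total $2.30, still need 7.0 g).
Take 1 serving of sweet potato: +5.0 g fiber for $0.55 (total $2.85, still need 2.0 g).
Take 0.5 servings of strawberries: +2.0 g fiber for $0.60 (total $3.45, still need 0.0 g).
Greedy by cheapest-per-g is optimal for a single linear constraint, so the minimum cost is $3.45.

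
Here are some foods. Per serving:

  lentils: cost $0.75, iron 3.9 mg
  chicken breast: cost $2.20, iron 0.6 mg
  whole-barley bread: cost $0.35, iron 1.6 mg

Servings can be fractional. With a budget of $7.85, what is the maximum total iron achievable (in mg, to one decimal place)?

Iron per dollar: lentils 5.2, whole-barley bread 4.571, chicken breast 0.2727.
With no serving limits, spend the whole cost allowance on lentils: $7.85 / $0.75 × 3.9 mg = 40.8 mg.

40.8 mg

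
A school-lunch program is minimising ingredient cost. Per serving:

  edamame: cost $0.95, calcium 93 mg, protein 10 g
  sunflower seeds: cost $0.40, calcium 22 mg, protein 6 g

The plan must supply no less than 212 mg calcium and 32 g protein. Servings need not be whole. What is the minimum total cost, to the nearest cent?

$2.61

At the optimum either one food covers both requirements or two foods hit both targets exactly; no other combination can be cheaper.
edamame only: max(212/93, 32/10) = 3.2 servings → $3.04.
sunflower seeds only: max(212/22, 32/6) = 9.636 servings → $3.85.
edamame + sunflower seeds with both tight: 1.68 servings and 2.533 servings → $2.61.
The minimum over all feasible corners is $2.61.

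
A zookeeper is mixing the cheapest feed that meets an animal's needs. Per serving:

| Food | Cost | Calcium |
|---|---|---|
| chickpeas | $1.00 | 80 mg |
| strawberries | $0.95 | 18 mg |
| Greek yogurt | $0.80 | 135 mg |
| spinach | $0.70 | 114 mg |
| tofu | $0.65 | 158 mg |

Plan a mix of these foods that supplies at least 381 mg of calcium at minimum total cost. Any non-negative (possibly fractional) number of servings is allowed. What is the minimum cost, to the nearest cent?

$1.57

Cost per mg of calcium: tofu $0.0041, Greek yogurt $0.0059, spinach $0.0061, chickpeas $0.0125, strawberries $0.0528.
With no serving limits, use only tofu: 381 mg / 158 mg = 2.411 servings × $0.65 = $1.57.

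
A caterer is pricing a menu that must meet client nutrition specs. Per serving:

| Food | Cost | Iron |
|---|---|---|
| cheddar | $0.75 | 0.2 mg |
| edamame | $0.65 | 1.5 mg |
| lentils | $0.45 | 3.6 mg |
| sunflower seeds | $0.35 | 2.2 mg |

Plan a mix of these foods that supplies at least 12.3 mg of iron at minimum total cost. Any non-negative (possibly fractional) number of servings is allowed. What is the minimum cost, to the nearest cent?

Cost per mg of iron: lentils $0.1250, sunflower seeds $0.1591, edamame $0.4333, cheddar $3.7500.
With no serving limits, use only lentils: 12.3 mg / 3.6 mg = 3.417 servings × $0.45 = $1.54.

$1.54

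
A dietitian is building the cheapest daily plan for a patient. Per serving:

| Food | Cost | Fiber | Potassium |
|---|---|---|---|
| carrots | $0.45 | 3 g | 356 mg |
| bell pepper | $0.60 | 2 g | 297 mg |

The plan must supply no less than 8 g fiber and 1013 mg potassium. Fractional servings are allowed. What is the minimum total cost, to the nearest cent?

This is a tiny linear program; its minimum lies at a vertex of the feasible set. List the vertices and price them.
carrots only: max(8/3, 1013/356) = 2.846 servings → $1.28.
bell pepper only: max(8/2, 1013/297) = 4 servings → $2.40.
carrots + bell pepper with both tight: 1.955 servings and 1.067 servings → $1.52.
Cheapest feasible corner: $1.28.

$1.28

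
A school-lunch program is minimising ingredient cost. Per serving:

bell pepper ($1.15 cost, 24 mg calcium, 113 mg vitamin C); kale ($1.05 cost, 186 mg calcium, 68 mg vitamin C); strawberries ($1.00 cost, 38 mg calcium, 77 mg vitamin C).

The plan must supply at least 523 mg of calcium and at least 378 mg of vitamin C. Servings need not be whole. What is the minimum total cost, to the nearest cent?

$4.77

An LP optimum is at a vertex; with two nutrient constraints at most two foods are used. Check each candidate.
bell pepper only: max(523/24, 378/113) = 21.79 servings → $25.06.
kale only: max(523/186, 378/68) = 5.559 servings → $5.84.
strawberries only: max(523/38, 378/77) = 13.76 servings → $13.76.
bell pepper + kale with both tight: 1.792 servings and 2.581 servings → $4.77.
bell pepper + strawberries with both targets exact would need a negative amount; discard.
kale + strawberries with both tight: 2.207 servings and 2.96 servings → $5.28.
So the least-cost plan costs $4.77.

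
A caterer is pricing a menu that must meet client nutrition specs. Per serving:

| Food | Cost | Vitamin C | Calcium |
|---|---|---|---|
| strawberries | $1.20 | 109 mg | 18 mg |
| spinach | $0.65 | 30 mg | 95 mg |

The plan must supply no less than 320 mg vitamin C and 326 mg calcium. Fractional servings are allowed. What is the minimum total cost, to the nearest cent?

Check every corner: each single food scaled to meet both minima, and each pair solved so both constraints bind.
strawberries only: max(320/109, 326/18) = 18.11 servings → $21.73.
spinach only: max(320/30, 326/95) = 10.67 servings → $6.93.
strawberries + spinach with both tight: 2.101 servings and 3.034 servings → $4.49.
The minimum over all feasible corners is $4.49.

$4.49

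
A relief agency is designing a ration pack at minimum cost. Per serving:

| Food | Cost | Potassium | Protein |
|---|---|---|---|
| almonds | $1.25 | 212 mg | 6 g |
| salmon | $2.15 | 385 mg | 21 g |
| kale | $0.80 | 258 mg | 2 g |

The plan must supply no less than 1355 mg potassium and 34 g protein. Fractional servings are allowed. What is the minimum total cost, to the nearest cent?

$5.45

This is a tiny linear program; its minimum lies at a vertex of the feasible set. List the vertices and price them.
almonds only: max(1355/212, 34/6) = 6.392 servings → $7.99.
salmon only: max(1355/385, 34/21) = 3.519 servings → $7.57.
kale only: max(1355/258, 34/2) = 17 servings → $13.60.
almonds + salmon: the both-tight solution has a negative serving — not a feasible corner.
almonds + kale with both tight: 5.393 servings and 0.8203 servings → $7.40.
salmon + kale with both tight: 1.304 servings and 3.306 servings → $5.45.
So the least-cost plan costs $5.45.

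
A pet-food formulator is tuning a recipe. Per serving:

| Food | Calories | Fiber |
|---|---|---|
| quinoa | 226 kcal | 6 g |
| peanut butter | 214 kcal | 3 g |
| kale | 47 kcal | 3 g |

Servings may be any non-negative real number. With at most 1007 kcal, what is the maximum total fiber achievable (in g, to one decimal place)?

64.3 g

Fiber per kcal: kale 0.06383, quinoa 0.02655, peanut butter 0.01402.
With no serving limits, spend the whole calories allowance on kale: 1007 kcal / 47 kcal × 3 g = 64.3 g.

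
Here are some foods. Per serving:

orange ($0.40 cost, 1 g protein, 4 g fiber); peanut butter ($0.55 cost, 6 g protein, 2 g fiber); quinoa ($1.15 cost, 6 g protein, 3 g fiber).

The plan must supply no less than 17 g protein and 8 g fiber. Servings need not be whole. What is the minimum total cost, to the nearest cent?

$1.75

Compare the cost at each extreme point of the feasible region.
orange only: max(17/1, 8/4) = 17 servings → $6.80.
peanut butter only: max(17/6, 8/2) = 4 servings → $2.20.
quinoa only: max(17/6, 8/3) = 2.833 servings → $3.26.
orange + peanut butter with both tight: 0.6364 servings and 2.727 servings → $1.75.
orange + quinoa: intersection lies outside the first quadrant.
peanut butter + quinoa with both tight: 0.5 servings and 2.333 servings → $2.96.
Cheapest feasible corner: $1.75.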